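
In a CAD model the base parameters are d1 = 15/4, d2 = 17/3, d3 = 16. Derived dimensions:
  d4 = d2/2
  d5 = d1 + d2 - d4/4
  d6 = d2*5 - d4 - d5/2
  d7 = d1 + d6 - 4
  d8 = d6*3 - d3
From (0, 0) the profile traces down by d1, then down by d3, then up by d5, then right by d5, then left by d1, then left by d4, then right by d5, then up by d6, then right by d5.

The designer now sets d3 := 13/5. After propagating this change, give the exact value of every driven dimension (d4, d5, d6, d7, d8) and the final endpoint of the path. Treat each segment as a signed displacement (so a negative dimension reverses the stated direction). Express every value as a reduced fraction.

d4 = 17/6
d5 = 209/24
d6 = 1015/48
d7 = 1003/48
d8 = 4867/80
endpoint = (469/24, 5641/240)

Apply edit: d3 := 13/5
  d4 = d2/2 = 17/6
  d5 = d1 + d2 - d4/4 = 209/24
  d6 = d2*5 - d4 - d5/2 = 1015/48
  d7 = d1 + d6 - 4 = 1003/48
  d8 = d6*3 - d3 = 4867/80
Walk from origin (0, 0):
  seg 1: down by d1 = 15/4 → (0, -15/4)
  seg 2: down by d3 = 13/5 → (0, -127/20)
  seg 3: up by d5 = 209/24 → (0, 283/120)
  seg 4: right by d5 = 209/24 → (209/24, 283/120)
  seg 5: left by d1 = 15/4 → (119/24, 283/120)
  seg 6: left by d4 = 17/6 → (17/8, 283/120)
  seg 7: right by d5 = 209/24 → (65/6, 283/120)
  seg 8: up by d6 = 1015/48 → (65/6, 5641/240)
  seg 9: right by d5 = 209/24 → (469/24, 5641/240)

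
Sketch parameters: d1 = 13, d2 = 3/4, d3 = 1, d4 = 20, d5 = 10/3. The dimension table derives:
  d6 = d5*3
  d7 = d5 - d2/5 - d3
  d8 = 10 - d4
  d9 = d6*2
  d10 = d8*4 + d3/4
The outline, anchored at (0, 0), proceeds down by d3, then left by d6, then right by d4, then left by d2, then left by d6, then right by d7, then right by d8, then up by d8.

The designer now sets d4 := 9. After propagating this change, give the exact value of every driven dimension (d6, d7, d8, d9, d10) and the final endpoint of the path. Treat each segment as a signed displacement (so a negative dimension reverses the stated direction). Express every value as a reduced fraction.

Apply edit: d4 := 9
  d6 = d5*3 = 10
  d7 = d5 - d2/5 - d3 = 131/60
  d8 = 10 - d4 = 1
  d9 = d6*2 = 20
  d10 = d8*4 + d3/4 = 17/4
Walk from origin (0, 0):
  seg 1: down by d3 = 1 → (0, -1)
  seg 2: left by d6 = 10 → (-10, -1)
  seg 3: right by d4 = 9 → (-1, -1)
  seg 4: left by d2 = 3/4 → (-7/4, -1)
  seg 5: left by d6 = 10 → (-47/4, -1)
  seg 6: right by d7 = 131/60 → (-287/30, -1)
  seg 7: right by d8 = 1 → (-257/30, -1)
  seg 8: up by d8 = 1 → (-257/30, 0)

d6 = 10
d7 = 131/60
d8 = 1
d9 = 20
d10 = 17/4
endpoint = (-257/30, 0)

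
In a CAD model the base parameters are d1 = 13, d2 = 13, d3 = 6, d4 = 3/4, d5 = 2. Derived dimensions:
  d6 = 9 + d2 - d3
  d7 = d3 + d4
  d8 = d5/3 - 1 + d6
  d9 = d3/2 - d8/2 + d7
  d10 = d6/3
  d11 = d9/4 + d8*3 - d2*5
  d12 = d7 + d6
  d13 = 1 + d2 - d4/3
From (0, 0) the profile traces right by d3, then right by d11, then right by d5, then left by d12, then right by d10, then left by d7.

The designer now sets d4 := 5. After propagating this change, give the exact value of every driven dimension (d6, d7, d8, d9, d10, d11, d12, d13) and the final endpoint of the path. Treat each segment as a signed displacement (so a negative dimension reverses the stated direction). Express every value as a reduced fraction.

Apply edit: d4 := 5
  d6 = 9 + d2 - d3 = 16
  d7 = d3 + d4 = 11
  d8 = d5/3 - 1 + d6 = 47/3
  d9 = d3/2 - d8/2 + d7 = 37/6
  d10 = d6/3 = 16/3
  d11 = d9/4 + d8*3 - d2*5 = -395/24
  d12 = d7 + d6 = 27
  d13 = 1 + d2 - d4/3 = 37/3
Walk from origin (0, 0):
  seg 1: right by d3 = 6 → (6, 0)
  seg 2: right by d11 = -395/24 → (-251/24, 0)
  seg 3: right by d5 = 2 → (-203/24, 0)
  seg 4: left by d12 = 27 → (-851/24, 0)
  seg 5: right by d10 = 16/3 → (-241/8, 0)
  seg 6: left by d7 = 11 → (-329/8, 0)

d6 = 16
d7 = 11
d8 = 47/3
d9 = 37/6
d10 = 16/3
d11 = -395/24
d12 = 27
d13 = 37/3
endpoint = (-329/8, 0)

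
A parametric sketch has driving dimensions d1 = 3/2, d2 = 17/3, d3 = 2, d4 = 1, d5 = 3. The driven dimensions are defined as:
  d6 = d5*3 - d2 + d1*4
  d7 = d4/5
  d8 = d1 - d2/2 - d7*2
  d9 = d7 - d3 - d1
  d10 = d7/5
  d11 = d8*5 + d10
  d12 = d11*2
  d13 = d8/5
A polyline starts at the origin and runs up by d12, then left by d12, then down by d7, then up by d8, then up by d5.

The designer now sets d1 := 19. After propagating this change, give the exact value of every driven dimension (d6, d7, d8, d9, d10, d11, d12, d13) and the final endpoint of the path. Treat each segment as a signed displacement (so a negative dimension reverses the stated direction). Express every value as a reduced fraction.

Apply edit: d1 := 19
  d6 = d5*3 - d2 + d1*4 = 238/3
  d7 = d4/5 = 1/5
  d8 = d1 - d2/2 - d7*2 = 473/30
  d9 = d7 - d3 - d1 = -104/5
  d10 = d7/5 = 1/25
  d11 = d8*5 + d10 = 11831/150
  d12 = d11*2 = 11831/75
  d13 = d8/5 = 473/150
Walk from origin (0, 0):
  seg 1: up by d12 = 11831/75 → (0, 11831/75)
  seg 2: left by d12 = 11831/75 → (-11831/75, 11831/75)
  seg 3: down by d7 = 1/5 → (-11831/75, 11816/75)
  seg 4: up by d8 = 473/30 → (-11831/75, 25997/150)
  seg 5: up by d5 = 3 → (-11831/75, 26447/150)

d6 = 238/3
d7 = 1/5
d8 = 473/30
d9 = -104/5
d10 = 1/25
d11 = 11831/150
d12 = 11831/75
d13 = 473/150
endpoint = (-11831/75, 26447/150)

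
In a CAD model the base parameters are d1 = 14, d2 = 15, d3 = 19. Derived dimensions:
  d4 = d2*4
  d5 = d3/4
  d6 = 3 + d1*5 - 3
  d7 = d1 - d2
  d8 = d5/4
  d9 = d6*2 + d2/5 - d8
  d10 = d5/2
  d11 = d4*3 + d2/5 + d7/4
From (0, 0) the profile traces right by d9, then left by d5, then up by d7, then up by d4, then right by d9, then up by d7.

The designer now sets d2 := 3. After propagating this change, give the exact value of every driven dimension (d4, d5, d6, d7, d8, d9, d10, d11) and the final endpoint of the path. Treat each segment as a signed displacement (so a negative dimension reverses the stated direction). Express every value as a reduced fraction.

Apply edit: d2 := 3
  d4 = d2*4 = 12
  d5 = d3/4 = 19/4
  d6 = 3 + d1*5 - 3 = 70
  d7 = d1 - d2 = 11
  d8 = d5/4 = 19/16
  d9 = d6*2 + d2/5 - d8 = 11153/80
  d10 = d5/2 = 19/8
  d11 = d4*3 + d2/5 + d7/4 = 787/20
Walk from origin (0, 0):
  seg 1: right by d9 = 11153/80 → (11153/80, 0)
  seg 2: left by d5 = 19/4 → (10773/80, 0)
  seg 3: up by d7 = 11 → (10773/80, 11)
  seg 4: up by d4 = 12 → (10773/80, 23)
  seg 5: right by d9 = 11153/80 → (10963/40, 23)
  seg 6: up by d7 = 11 → (10963/40, 34)

d4 = 12
d5 = 19/4
d6 = 70
d7 = 11
d8 = 19/16
d9 = 11153/80
d10 = 19/8
d11 = 787/20
endpoint = (10963/40, 34)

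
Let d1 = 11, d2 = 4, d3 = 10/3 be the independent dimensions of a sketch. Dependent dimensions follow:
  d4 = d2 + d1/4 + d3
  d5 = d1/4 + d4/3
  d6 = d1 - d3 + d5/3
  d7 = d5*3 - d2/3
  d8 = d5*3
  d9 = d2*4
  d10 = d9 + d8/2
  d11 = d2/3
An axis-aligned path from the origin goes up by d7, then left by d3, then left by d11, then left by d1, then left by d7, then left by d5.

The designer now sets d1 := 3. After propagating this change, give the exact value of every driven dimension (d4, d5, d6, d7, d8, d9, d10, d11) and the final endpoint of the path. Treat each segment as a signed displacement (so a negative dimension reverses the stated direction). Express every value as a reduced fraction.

d4 = 97/12
d5 = 31/9
d6 = 22/27
d7 = 9
d8 = 31/3
d9 = 16
d10 = 127/6
d11 = 4/3
endpoint = (-181/9, 9)

Apply edit: d1 := 3
  d4 = d2 + d1/4 + d3 = 97/12
  d5 = d1/4 + d4/3 = 31/9
  d6 = d1 - d3 + d5/3 = 22/27
  d7 = d5*3 - d2/3 = 9
  d8 = d5*3 = 31/3
  d9 = d2*4 = 16
  d10 = d9 + d8/2 = 127/6
  d11 = d2/3 = 4/3
Walk from origin (0, 0):
  seg 1: up by d7 = 9 → (0, 9)
  seg 2: left by d3 = 10/3 → (-10/3, 9)
  seg 3: left by d11 = 4/3 → (-14/3, 9)
  seg 4: left by d1 = 3 → (-23/3, 9)
  seg 5: left by d7 = 9 → (-50/3, 9)
  seg 6: left by d5 = 31/9 → (-181/9, 9)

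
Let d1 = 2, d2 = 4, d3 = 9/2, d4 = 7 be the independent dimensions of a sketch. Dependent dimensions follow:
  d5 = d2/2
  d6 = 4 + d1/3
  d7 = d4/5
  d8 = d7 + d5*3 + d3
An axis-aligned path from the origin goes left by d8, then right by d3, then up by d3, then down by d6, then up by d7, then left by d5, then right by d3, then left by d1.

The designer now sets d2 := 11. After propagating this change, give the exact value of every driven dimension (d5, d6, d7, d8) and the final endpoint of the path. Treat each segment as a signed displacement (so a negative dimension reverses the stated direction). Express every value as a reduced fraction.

d5 = 11/2
d6 = 14/3
d7 = 7/5
d8 = 112/5
endpoint = (-209/10, 37/30)

Apply edit: d2 := 11
  d5 = d2/2 = 11/2
  d6 = 4 + d1/3 = 14/3
  d7 = d4/5 = 7/5
  d8 = d7 + d5*3 + d3 = 112/5
Walk from origin (0, 0):
  seg 1: left by d8 = 112/5 → (-112/5, 0)
  seg 2: right by d3 = 9/2 → (-179/10, 0)
  seg 3: up by d3 = 9/2 → (-179/10, 9/2)
  seg 4: down by d6 = 14/3 → (-179/10, -1/6)
  seg 5: up by d7 = 7/5 → (-179/10, 37/30)
  seg 6: left by d5 = 11/2 → (-117/5, 37/30)
  seg 7: right by d3 = 9/2 → (-189/10, 37/30)
  seg 8: left by d1 = 2 → (-209/10, 37/30)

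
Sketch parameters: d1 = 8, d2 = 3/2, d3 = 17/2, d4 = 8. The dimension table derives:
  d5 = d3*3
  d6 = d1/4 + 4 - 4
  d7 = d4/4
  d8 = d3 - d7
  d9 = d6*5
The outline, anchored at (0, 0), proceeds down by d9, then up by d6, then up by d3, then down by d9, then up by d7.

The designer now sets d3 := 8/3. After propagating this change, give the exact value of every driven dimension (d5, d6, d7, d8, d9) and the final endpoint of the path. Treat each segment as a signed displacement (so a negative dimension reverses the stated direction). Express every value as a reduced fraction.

Apply edit: d3 := 8/3
  d5 = d3*3 = 8
  d6 = d1/4 + 4 - 4 = 2
  d7 = d4/4 = 2
  d8 = d3 - d7 = 2/3
  d9 = d6*5 = 10
Walk from origin (0, 0):
  seg 1: down by d9 = 10 → (0, -10)
  seg 2: up by d6 = 2 → (0, -8)
  seg 3: up by d3 = 8/3 → (0, -16/3)
  seg 4: down by d9 = 10 → (0, -46/3)
  seg 5: up by d7 = 2 → (0, -40/3)

d5 = 8
d6 = 2
d7 = 2
d8 = 2/3
d9 = 10
endpoint = (0, -40/3)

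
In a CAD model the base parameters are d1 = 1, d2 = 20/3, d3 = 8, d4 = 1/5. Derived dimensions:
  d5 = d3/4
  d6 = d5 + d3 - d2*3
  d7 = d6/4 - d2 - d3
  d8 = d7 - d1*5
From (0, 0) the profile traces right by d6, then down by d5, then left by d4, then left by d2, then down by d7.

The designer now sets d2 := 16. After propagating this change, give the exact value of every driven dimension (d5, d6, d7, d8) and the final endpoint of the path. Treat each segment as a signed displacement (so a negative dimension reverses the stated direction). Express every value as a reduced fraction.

Apply edit: d2 := 16
  d5 = d3/4 = 2
  d6 = d5 + d3 - d2*3 = -38
  d7 = d6/4 - d2 - d3 = -67/2
  d8 = d7 - d1*5 = -77/2
Walk from origin (0, 0):
  seg 1: right by d6 = -38 → (-38, 0)
  seg 2: down by d5 = 2 → (-38, -2)
  seg 3: left by d4 = 1/5 → (-191/5, -2)
  seg 4: left by d2 = 16 → (-271/5, -2)
  seg 5: down by d7 = -67/2 → (-271/5, 63/2)

d5 = 2
d6 = -38
d7 = -67/2
d8 = -77/2
endpoint = (-271/5, 63/2)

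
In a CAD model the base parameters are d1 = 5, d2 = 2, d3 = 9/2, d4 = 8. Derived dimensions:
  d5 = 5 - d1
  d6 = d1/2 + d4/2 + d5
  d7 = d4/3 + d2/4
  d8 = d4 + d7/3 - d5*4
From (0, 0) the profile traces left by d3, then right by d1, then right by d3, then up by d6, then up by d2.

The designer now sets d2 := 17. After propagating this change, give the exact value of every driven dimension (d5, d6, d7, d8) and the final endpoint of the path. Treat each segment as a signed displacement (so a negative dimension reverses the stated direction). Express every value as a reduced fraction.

Apply edit: d2 := 17
  d5 = 5 - d1 = 0
  d6 = d1/2 + d4/2 + d5 = 13/2
  d7 = d4/3 + d2/4 = 83/12
  d8 = d4 + d7/3 - d5*4 = 371/36
Walk from origin (0, 0):
  seg 1: left by d3 = 9/2 → (-9/2, 0)
  seg 2: right by d1 = 5 → (1/2, 0)
  seg 3: right by d3 = 9/2 → (5, 0)
  seg 4: up by d6 = 13/2 → (5, 13/2)
  seg 5: up by d2 = 17 → (5, 47/2)

d5 = 0
d6 = 13/2
d7 = 83/12
d8 = 371/36
endpoint = (5, 47/2)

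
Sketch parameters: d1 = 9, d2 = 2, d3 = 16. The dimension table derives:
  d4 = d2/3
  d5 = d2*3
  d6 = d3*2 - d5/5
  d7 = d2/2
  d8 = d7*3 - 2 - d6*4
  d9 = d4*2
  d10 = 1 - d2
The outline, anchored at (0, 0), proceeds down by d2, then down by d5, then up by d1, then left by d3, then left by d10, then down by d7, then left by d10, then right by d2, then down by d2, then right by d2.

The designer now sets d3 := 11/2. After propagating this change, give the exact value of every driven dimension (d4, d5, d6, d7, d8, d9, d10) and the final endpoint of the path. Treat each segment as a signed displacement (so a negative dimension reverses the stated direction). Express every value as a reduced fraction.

d4 = 2/3
d5 = 6
d6 = 49/5
d7 = 1
d8 = -191/5
d9 = 4/3
d10 = -1
endpoint = (1/2, -2)

Apply edit: d3 := 11/2
  d4 = d2/3 = 2/3
  d5 = d2*3 = 6
  d6 = d3*2 - d5/5 = 49/5
  d7 = d2/2 = 1
  d8 = d7*3 - 2 - d6*4 = -191/5
  d9 = d4*2 = 4/3
  d10 = 1 - d2 = -1
Walk from origin (0, 0):
  seg 1: down by d2 = 2 → (0, -2)
  seg 2: down by d5 = 6 → (0, -8)
  seg 3: up by d1 = 9 → (0, 1)
  seg 4: left by d3 = 11/2 → (-11/2, 1)
  seg 5: left by d10 = -1 → (-9/2, 1)
  seg 6: down by d7 = 1 → (-9/2, 0)
  seg 7: left by d10 = -1 → (-7/2, 0)
  seg 8: right by d2 = 2 → (-3/2, 0)
  seg 9: down by d2 = 2 → (-3/2, -2)
  seg 10: right by d2 = 2 → (1/2, -2)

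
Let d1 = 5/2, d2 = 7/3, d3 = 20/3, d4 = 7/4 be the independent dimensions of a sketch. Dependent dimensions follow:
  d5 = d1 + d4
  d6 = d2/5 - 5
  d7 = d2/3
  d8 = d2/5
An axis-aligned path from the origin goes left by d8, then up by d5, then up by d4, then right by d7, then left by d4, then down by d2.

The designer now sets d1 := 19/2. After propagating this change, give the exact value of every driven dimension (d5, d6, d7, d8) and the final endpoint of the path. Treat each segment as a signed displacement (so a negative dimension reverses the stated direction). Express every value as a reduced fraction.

d5 = 45/4
d6 = -68/15
d7 = 7/9
d8 = 7/15
endpoint = (-259/180, 32/3)

Apply edit: d1 := 19/2
  d5 = d1 + d4 = 45/4
  d6 = d2/5 - 5 = -68/15
  d7 = d2/3 = 7/9
  d8 = d2/5 = 7/15
Walk from origin (0, 0):
  seg 1: left by d8 = 7/15 → (-7/15, 0)
  seg 2: up by d5 = 45/4 → (-7/15, 45/4)
  seg 3: up by d4 = 7/4 → (-7/15, 13)
  seg 4: right by d7 = 7/9 → (14/45, 13)
  seg 5: left by d4 = 7/4 → (-259/180, 13)
  seg 6: down by d2 = 7/3 → (-259/180, 32/3)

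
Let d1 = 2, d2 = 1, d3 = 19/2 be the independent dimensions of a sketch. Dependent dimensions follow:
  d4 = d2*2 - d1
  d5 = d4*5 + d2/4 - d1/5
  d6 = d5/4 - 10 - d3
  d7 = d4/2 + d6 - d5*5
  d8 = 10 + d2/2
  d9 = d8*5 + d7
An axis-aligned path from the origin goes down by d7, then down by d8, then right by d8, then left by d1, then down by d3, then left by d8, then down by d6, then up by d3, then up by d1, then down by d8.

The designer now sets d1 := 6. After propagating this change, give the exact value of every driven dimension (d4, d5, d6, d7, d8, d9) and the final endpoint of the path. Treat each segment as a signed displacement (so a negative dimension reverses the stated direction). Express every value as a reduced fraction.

d4 = -4
d5 = -419/20
d6 = -1979/80
d7 = 6241/80
d8 = 21/2
d9 = 10441/80
endpoint = (-6, -2731/40)

Apply edit: d1 := 6
  d4 = d2*2 - d1 = -4
  d5 = d4*5 + d2/4 - d1/5 = -419/20
  d6 = d5/4 - 10 - d3 = -1979/80
  d7 = d4/2 + d6 - d5*5 = 6241/80
  d8 = 10 + d2/2 = 21/2
  d9 = d8*5 + d7 = 10441/80
Walk from origin (0, 0):
  seg 1: down by d7 = 6241/80 → (0, -6241/80)
  seg 2: down by d8 = 21/2 → (0, -7081/80)
  seg 3: right by d8 = 21/2 → (21/2, -7081/80)
  seg 4: left by d1 = 6 → (9/2, -7081/80)
  seg 5: down by d3 = 19/2 → (9/2, -7841/80)
  seg 6: left by d8 = 21/2 → (-6, -7841/80)
  seg 7: down by d6 = -1979/80 → (-6, -2931/40)
  seg 8: up by d3 = 19/2 → (-6, -2551/40)
  seg 9: up by d1 = 6 → (-6, -2311/40)
  seg 10: down by d8 = 21/2 → (-6, -2731/40)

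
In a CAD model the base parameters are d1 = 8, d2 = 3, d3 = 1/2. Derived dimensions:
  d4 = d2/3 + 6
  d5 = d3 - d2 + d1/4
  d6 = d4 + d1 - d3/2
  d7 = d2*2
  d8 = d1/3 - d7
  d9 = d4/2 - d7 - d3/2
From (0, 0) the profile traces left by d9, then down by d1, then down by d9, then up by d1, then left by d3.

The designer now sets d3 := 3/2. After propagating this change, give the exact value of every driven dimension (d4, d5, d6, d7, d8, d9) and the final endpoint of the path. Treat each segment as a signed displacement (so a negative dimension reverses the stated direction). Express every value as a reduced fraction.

Apply edit: d3 := 3/2
  d4 = d2/3 + 6 = 7
  d5 = d3 - d2 + d1/4 = 1/2
  d6 = d4 + d1 - d3/2 = 57/4
  d7 = d2*2 = 6
  d8 = d1/3 - d7 = -10/3
  d9 = d4/2 - d7 - d3/2 = -13/4
Walk from origin (0, 0):
  seg 1: left by d9 = -13/4 → (13/4, 0)
  seg 2: down by d1 = 8 → (13/4, -8)
  seg 3: down by d9 = -13/4 → (13/4, -19/4)
  seg 4: up by d1 = 8 → (13/4, 13/4)
  seg 5: left by d3 = 3/2 → (7/4, 13/4)

d4 = 7
d5 = 1/2
d6 = 57/4
d7 = 6
d8 = -10/3
d9 = -13/4
endpoint = (7/4, 13/4)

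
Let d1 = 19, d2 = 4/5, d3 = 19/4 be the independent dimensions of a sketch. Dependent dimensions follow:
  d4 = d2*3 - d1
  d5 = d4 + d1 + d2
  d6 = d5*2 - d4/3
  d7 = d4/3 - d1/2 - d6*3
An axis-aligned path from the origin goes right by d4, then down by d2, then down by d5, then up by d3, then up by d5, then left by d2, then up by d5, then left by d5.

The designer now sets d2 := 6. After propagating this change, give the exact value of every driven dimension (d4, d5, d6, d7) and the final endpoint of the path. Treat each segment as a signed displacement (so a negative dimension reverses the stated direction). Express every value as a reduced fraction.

d4 = -1
d5 = 24
d6 = 145/3
d7 = -929/6
endpoint = (-31, 91/4)

Apply edit: d2 := 6
  d4 = d2*3 - d1 = -1
  d5 = d4 + d1 + d2 = 24
  d6 = d5*2 - d4/3 = 145/3
  d7 = d4/3 - d1/2 - d6*3 = -929/6
Walk from origin (0, 0):
  seg 1: right by d4 = -1 → (-1, 0)
  seg 2: down by d2 = 6 → (-1, -6)
  seg 3: down by d5 = 24 → (-1, -30)
  seg 4: up by d3 = 19/4 → (-1, -101/4)
  seg 5: up by d5 = 24 → (-1, -5/4)
  seg 6: left by d2 = 6 → (-7, -5/4)
  seg 7: up by d5 = 24 → (-7, 91/4)
  seg 8: left by d5 = 24 → (-31, 91/4)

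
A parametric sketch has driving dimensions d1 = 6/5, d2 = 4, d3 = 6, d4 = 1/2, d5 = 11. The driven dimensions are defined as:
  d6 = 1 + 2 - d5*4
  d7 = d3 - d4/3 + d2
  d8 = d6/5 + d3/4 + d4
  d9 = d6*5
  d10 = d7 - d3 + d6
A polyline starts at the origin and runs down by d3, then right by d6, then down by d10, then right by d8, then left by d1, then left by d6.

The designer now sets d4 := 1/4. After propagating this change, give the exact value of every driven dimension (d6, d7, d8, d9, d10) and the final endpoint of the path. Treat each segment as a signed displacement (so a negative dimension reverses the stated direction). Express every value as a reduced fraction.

d6 = -41
d7 = 119/12
d8 = -129/20
d9 = -205
d10 = -445/12
endpoint = (-153/20, 373/12)

Apply edit: d4 := 1/4
  d6 = 1 + 2 - d5*4 = -41
  d7 = d3 - d4/3 + d2 = 119/12
  d8 = d6/5 + d3/4 + d4 = -129/20
  d9 = d6*5 = -205
  d10 = d7 - d3 + d6 = -445/12
Walk from origin (0, 0):
  seg 1: down by d3 = 6 → (0, -6)
  seg 2: right by d6 = -41 → (-41, -6)
  seg 3: down by d10 = -445/12 → (-41, 373/12)
  seg 4: right by d8 = -129/20 → (-949/20, 373/12)
  seg 5: left by d1 = 6/5 → (-973/20, 373/12)
  seg 6: left by d6 = -41 → (-153/20, 373/12)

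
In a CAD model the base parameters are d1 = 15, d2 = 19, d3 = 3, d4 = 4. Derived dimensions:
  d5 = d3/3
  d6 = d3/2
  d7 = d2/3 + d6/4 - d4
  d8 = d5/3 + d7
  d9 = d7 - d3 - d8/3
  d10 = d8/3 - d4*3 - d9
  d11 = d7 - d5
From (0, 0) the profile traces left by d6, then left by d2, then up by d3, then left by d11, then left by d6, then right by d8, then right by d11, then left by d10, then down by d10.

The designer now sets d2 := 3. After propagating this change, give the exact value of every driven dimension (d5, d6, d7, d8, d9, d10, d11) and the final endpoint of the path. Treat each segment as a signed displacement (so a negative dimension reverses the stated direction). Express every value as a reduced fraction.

d5 = 1
d6 = 3/2
d7 = -21/8
d8 = -55/24
d9 = -175/36
d10 = -569/72
d11 = -29/8
endpoint = (-7/18, 785/72)

Apply edit: d2 := 3
  d5 = d3/3 = 1
  d6 = d3/2 = 3/2
  d7 = d2/3 + d6/4 - d4 = -21/8
  d8 = d5/3 + d7 = -55/24
  d9 = d7 - d3 - d8/3 = -175/36
  d10 = d8/3 - d4*3 - d9 = -569/72
  d11 = d7 - d5 = -29/8
Walk from origin (0, 0):
  seg 1: left by d6 = 3/2 → (-3/2, 0)
  seg 2: left by d2 = 3 → (-9/2, 0)
  seg 3: up by d3 = 3 → (-9/2, 3)
  seg 4: left by d11 = -29/8 → (-7/8, 3)
  seg 5: left by d6 = 3/2 → (-19/8, 3)
  seg 6: right by d8 = -55/24 → (-14/3, 3)
  seg 7: right by d11 = -29/8 → (-199/24, 3)
  seg 8: left by d10 = -569/72 → (-7/18, 3)
  seg 9: down by d10 = -569/72 → (-7/18, 785/72)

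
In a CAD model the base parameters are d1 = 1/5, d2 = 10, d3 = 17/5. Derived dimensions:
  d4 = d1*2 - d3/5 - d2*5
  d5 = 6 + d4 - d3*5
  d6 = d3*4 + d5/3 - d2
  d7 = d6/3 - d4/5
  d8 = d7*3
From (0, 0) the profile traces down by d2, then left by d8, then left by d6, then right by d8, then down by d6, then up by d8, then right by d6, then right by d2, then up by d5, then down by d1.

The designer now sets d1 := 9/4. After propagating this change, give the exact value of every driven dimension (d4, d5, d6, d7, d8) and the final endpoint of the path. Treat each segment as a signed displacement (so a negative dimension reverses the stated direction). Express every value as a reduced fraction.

d4 = -2309/50
d5 = -2859/50
d6 = -773/50
d7 = 1531/375
d8 = 1531/125
endpoint = (10, -20861/500)

Apply edit: d1 := 9/4
  d4 = d1*2 - d3/5 - d2*5 = -2309/50
  d5 = 6 + d4 - d3*5 = -2859/50
  d6 = d3*4 + d5/3 - d2 = -773/50
  d7 = d6/3 - d4/5 = 1531/375
  d8 = d7*3 = 1531/125
Walk from origin (0, 0):
  seg 1: down by d2 = 10 → (0, -10)
  seg 2: left by d8 = 1531/125 → (-1531/125, -10)
  seg 3: left by d6 = -773/50 → (803/250, -10)
  seg 4: right by d8 = 1531/125 → (773/50, -10)
  seg 5: down by d6 = -773/50 → (773/50, 273/50)
  seg 6: up by d8 = 1531/125 → (773/50, 4427/250)
  seg 7: right by d6 = -773/50 → (0, 4427/250)
  seg 8: right by d2 = 10 → (10, 4427/250)
  seg 9: up by d5 = -2859/50 → (10, -4934/125)
  seg 10: down by d1 = 9/4 → (10, -20861/500)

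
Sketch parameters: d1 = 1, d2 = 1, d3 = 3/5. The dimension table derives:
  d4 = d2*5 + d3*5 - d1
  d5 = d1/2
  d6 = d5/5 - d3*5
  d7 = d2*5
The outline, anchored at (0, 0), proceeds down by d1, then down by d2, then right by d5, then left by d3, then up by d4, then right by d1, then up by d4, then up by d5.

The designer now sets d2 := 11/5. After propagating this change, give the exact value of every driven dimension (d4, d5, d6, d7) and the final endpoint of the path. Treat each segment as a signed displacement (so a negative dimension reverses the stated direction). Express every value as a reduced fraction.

Apply edit: d2 := 11/5
  d4 = d2*5 + d3*5 - d1 = 13
  d5 = d1/2 = 1/2
  d6 = d5/5 - d3*5 = -29/10
  d7 = d2*5 = 11
Walk from origin (0, 0):
  seg 1: down by d1 = 1 → (0, -1)
  seg 2: down by d2 = 11/5 → (0, -16/5)
  seg 3: right by d5 = 1/2 → (1/2, -16/5)
  seg 4: left by d3 = 3/5 → (-1/10, -16/5)
  seg 5: up by d4 = 13 → (-1/10, 49/5)
  seg 6: right by d1 = 1 → (9/10, 49/5)
  seg 7: up by d4 = 13 → (9/10, 114/5)
  seg 8: up by d5 = 1/2 → (9/10, 233/10)

d4 = 13
d5 = 1/2
d6 = -29/10
d7 = 11
endpoint = (9/10, 233/10)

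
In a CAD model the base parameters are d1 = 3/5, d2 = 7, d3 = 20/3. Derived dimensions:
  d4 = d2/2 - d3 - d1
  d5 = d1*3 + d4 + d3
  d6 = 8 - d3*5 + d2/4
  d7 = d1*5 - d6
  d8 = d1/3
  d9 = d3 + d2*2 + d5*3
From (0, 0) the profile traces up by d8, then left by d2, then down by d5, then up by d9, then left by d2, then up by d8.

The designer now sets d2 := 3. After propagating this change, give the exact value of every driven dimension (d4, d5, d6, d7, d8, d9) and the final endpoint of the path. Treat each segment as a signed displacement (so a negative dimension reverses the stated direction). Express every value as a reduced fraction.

Apply edit: d2 := 3
  d4 = d2/2 - d3 - d1 = -173/30
  d5 = d1*3 + d4 + d3 = 27/10
  d6 = 8 - d3*5 + d2/4 = -295/12
  d7 = d1*5 - d6 = 331/12
  d8 = d1/3 = 1/5
  d9 = d3 + d2*2 + d5*3 = 623/30
Walk from origin (0, 0):
  seg 1: up by d8 = 1/5 → (0, 1/5)
  seg 2: left by d2 = 3 → (-3, 1/5)
  seg 3: down by d5 = 27/10 → (-3, -5/2)
  seg 4: up by d9 = 623/30 → (-3, 274/15)
  seg 5: left by d2 = 3 → (-6, 274/15)
  seg 6: up by d8 = 1/5 → (-6, 277/15)

d4 = -173/30
d5 = 27/10
d6 = -295/12
d7 = 331/12
d8 = 1/5
d9 = 623/30
endpoint = (-6, 277/15)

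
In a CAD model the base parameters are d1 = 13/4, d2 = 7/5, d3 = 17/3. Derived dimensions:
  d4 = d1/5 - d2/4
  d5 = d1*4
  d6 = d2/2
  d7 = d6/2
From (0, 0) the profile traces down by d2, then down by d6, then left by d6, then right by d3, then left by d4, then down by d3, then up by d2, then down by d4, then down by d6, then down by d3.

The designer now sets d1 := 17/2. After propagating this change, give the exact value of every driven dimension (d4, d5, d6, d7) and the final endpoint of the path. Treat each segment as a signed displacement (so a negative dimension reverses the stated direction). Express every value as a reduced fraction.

Apply edit: d1 := 17/2
  d4 = d1/5 - d2/4 = 27/20
  d5 = d1*4 = 34
  d6 = d2/2 = 7/10
  d7 = d6/2 = 7/20
Walk from origin (0, 0):
  seg 1: down by d2 = 7/5 → (0, -7/5)
  seg 2: down by d6 = 7/10 → (0, -21/10)
  seg 3: left by d6 = 7/10 → (-7/10, -21/10)
  seg 4: right by d3 = 17/3 → (149/30, -21/10)
  seg 5: left by d4 = 27/20 → (217/60, -21/10)
  seg 6: down by d3 = 17/3 → (217/60, -233/30)
  seg 7: up by d2 = 7/5 → (217/60, -191/30)
  seg 8: down by d4 = 27/20 → (217/60, -463/60)
  seg 9: down by d6 = 7/10 → (217/60, -101/12)
  seg 10: down by d3 = 17/3 → (217/60, -169/12)

d4 = 27/20
d5 = 34
d6 = 7/10
d7 = 7/20
endpoint = (217/60, -169/12)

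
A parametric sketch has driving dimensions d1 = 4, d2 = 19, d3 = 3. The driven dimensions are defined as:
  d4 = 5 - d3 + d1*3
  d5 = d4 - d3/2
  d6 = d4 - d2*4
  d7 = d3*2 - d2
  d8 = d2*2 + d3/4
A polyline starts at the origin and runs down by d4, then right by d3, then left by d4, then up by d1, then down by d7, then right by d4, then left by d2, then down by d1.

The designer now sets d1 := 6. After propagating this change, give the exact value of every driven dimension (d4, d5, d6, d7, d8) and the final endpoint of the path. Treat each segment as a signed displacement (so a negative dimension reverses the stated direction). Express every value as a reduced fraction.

Apply edit: d1 := 6
  d4 = 5 - d3 + d1*3 = 20
  d5 = d4 - d3/2 = 37/2
  d6 = d4 - d2*4 = -56
  d7 = d3*2 - d2 = -13
  d8 = d2*2 + d3/4 = 155/4
Walk from origin (0, 0):
  seg 1: down by d4 = 20 → (0, -20)
  seg 2: right by d3 = 3 → (3, -20)
  seg 3: left by d4 = 20 → (-17, -20)
  seg 4: up by d1 = 6 → (-17, -14)
  seg 5: down by d7 = -13 → (-17, -1)
  seg 6: right by d4 = 20 → (3, -1)
  seg 7: left by d2 = 19 → (-16, -1)
  seg 8: down by d1 = 6 → (-16, -7)

d4 = 20
d5 = 37/2
d6 = -56
d7 = -13
d8 = 155/4
endpoint = (-16, -7)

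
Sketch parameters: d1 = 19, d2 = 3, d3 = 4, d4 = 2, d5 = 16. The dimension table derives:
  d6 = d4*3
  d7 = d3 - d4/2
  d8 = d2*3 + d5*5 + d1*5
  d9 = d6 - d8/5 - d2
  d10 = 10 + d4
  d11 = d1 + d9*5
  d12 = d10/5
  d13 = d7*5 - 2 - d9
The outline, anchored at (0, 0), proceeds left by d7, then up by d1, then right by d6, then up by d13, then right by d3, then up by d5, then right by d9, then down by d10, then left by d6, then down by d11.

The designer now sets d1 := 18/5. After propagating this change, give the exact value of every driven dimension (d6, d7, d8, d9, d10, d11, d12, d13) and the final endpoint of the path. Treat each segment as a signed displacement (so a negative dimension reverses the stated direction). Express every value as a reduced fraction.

Apply edit: d1 := 18/5
  d6 = d4*3 = 6
  d7 = d3 - d4/2 = 3
  d8 = d2*3 + d5*5 + d1*5 = 107
  d9 = d6 - d8/5 - d2 = -92/5
  d10 = 10 + d4 = 12
  d11 = d1 + d9*5 = -442/5
  d12 = d10/5 = 12/5
  d13 = d7*5 - 2 - d9 = 157/5
Walk from origin (0, 0):
  seg 1: left by d7 = 3 → (-3, 0)
  seg 2: up by d1 = 18/5 → (-3, 18/5)
  seg 3: right by d6 = 6 → (3, 18/5)
  seg 4: up by d13 = 157/5 → (3, 35)
  seg 5: right by d3 = 4 → (7, 35)
  seg 6: up by d5 = 16 → (7, 51)
  seg 7: right by d9 = -92/5 → (-57/5, 51)
  seg 8: down by d10 = 12 → (-57/5, 39)
  seg 9: left by d6 = 6 → (-87/5, 39)
  seg 10: down by d11 = -442/5 → (-87/5, 637/5)

d6 = 6
d7 = 3
d8 = 107
d9 = -92/5
d10 = 12
d11 = -442/5
d12 = 12/5
d13 = 157/5
endpoint = (-87/5, 637/5)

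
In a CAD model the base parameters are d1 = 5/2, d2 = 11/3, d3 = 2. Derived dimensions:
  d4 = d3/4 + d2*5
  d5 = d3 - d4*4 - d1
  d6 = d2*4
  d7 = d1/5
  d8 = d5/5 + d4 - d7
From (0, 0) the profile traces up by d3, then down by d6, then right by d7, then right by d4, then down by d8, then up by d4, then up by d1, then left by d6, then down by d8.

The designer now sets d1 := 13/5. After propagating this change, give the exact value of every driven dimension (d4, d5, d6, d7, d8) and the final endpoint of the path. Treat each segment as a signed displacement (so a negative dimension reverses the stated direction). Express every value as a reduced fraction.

d4 = 113/6
d5 = -1139/15
d6 = 44/3
d7 = 13/25
d8 = 469/150
endpoint = (703/150, 377/150)

Apply edit: d1 := 13/5
  d4 = d3/4 + d2*5 = 113/6
  d5 = d3 - d4*4 - d1 = -1139/15
  d6 = d2*4 = 44/3
  d7 = d1/5 = 13/25
  d8 = d5/5 + d4 - d7 = 469/150
Walk from origin (0, 0):
  seg 1: up by d3 = 2 → (0, 2)
  seg 2: down by d6 = 44/3 → (0, -38/3)
  seg 3: right by d7 = 13/25 → (13/25, -38/3)
  seg 4: right by d4 = 113/6 → (2903/150, -38/3)
  seg 5: down by d8 = 469/150 → (2903/150, -2369/150)
  seg 6: up by d4 = 113/6 → (2903/150, 76/25)
  seg 7: up by d1 = 13/5 → (2903/150, 141/25)
  seg 8: left by d6 = 44/3 → (703/150, 141/25)
  seg 9: down by d8 = 469/150 → (703/150, 377/150)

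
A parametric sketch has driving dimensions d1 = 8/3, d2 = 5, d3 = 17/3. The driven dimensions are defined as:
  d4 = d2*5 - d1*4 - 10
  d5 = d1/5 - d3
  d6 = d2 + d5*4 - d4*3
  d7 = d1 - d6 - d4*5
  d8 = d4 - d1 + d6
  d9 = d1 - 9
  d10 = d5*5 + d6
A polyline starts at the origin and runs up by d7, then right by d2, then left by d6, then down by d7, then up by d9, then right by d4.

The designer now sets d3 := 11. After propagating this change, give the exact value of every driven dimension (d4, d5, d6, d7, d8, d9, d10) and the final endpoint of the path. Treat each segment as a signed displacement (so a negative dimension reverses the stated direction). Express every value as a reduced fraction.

d4 = 13/3
d5 = -157/15
d6 = -748/15
d7 = 463/15
d8 = -241/5
d9 = -19/3
d10 = -511/5
endpoint = (296/5, -19/3)

Apply edit: d3 := 11
  d4 = d2*5 - d1*4 - 10 = 13/3
  d5 = d1/5 - d3 = -157/15
  d6 = d2 + d5*4 - d4*3 = -748/15
  d7 = d1 - d6 - d4*5 = 463/15
  d8 = d4 - d1 + d6 = -241/5
  d9 = d1 - 9 = -19/3
  d10 = d5*5 + d6 = -511/5
Walk from origin (0, 0):
  seg 1: up by d7 = 463/15 → (0, 463/15)
  seg 2: right by d2 = 5 → (5, 463/15)
  seg 3: left by d6 = -748/15 → (823/15, 463/15)
  seg 4: down by d7 = 463/15 → (823/15, 0)
  seg 5: up by d9 = -19/3 → (823/15, -19/3)
  seg 6: right by d4 = 13/3 → (296/5, -19/3)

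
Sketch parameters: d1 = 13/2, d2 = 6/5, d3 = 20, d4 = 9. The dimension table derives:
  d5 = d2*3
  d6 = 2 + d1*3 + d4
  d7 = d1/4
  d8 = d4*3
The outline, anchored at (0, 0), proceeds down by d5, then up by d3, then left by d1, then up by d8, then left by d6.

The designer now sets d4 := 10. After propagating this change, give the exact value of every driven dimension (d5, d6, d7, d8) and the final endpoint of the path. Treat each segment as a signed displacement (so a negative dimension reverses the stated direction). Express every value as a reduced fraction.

Apply edit: d4 := 10
  d5 = d2*3 = 18/5
  d6 = 2 + d1*3 + d4 = 63/2
  d7 = d1/4 = 13/8
  d8 = d4*3 = 30
Walk from origin (0, 0):
  seg 1: down by d5 = 18/5 → (0, -18/5)
  seg 2: up by d3 = 20 → (0, 82/5)
  seg 3: left by d1 = 13/2 → (-13/2, 82/5)
  seg 4: up by d8 = 30 → (-13/2, 232/5)
  seg 5: left by d6 = 63/2 → (-38, 232/5)

d5 = 18/5
d6 = 63/2
d7 = 13/8
d8 = 30
endpoint = (-38, 232/5)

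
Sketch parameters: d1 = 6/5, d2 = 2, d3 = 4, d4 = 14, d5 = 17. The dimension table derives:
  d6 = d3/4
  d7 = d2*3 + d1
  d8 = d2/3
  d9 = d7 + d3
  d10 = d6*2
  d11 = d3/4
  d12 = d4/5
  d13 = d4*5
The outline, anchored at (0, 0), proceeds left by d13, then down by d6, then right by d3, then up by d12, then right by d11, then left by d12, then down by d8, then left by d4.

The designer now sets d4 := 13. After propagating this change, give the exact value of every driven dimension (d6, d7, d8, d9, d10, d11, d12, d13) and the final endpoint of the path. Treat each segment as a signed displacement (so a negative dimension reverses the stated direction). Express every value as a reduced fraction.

Apply edit: d4 := 13
  d6 = d3/4 = 1
  d7 = d2*3 + d1 = 36/5
  d8 = d2/3 = 2/3
  d9 = d7 + d3 = 56/5
  d10 = d6*2 = 2
  d11 = d3/4 = 1
  d12 = d4/5 = 13/5
  d13 = d4*5 = 65
Walk from origin (0, 0):
  seg 1: left by d13 = 65 → (-65, 0)
  seg 2: down by d6 = 1 → (-65, -1)
  seg 3: right by d3 = 4 → (-61, -1)
  seg 4: up by d12 = 13/5 → (-61, 8/5)
  seg 5: right by d11 = 1 → (-60, 8/5)
  seg 6: left by d12 = 13/5 → (-313/5, 8/5)
  seg 7: down by d8 = 2/3 → (-313/5, 14/15)
  seg 8: left by d4 = 13 → (-378/5, 14/15)

d6 = 1
d7 = 36/5
d8 = 2/3
d9 = 56/5
d10 = 2
d11 = 1
d12 = 13/5
d13 = 65
endpoint = (-378/5, 14/15)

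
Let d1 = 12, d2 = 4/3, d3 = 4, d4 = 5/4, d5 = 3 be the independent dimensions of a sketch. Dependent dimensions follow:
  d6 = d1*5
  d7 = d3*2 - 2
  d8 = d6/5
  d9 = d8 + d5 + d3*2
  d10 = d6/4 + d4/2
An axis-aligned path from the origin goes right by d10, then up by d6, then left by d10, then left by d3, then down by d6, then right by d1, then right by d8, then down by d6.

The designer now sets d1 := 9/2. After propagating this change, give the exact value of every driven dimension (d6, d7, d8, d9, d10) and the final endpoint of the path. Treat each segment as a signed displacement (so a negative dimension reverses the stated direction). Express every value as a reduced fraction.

Apply edit: d1 := 9/2
  d6 = d1*5 = 45/2
  d7 = d3*2 - 2 = 6
  d8 = d6/5 = 9/2
  d9 = d8 + d5 + d3*2 = 31/2
  d10 = d6/4 + d4/2 = 25/4
Walk from origin (0, 0):
  seg 1: right by d10 = 25/4 → (25/4, 0)
  seg 2: up by d6 = 45/2 → (25/4, 45/2)
  seg 3: left by d10 = 25/4 → (0, 45/2)
  seg 4: left by d3 = 4 → (-4, 45/2)
  seg 5: down by d6 = 45/2 → (-4, 0)
  seg 6: right by d1 = 9/2 → (1/2, 0)
  seg 7: right by d8 = 9/2 → (5, 0)
  seg 8: down by d6 = 45/2 → (5, -45/2)

d6 = 45/2
d7 = 6
d8 = 9/2
d9 = 31/2
d10 = 25/4
endpoint = (5, -45/2)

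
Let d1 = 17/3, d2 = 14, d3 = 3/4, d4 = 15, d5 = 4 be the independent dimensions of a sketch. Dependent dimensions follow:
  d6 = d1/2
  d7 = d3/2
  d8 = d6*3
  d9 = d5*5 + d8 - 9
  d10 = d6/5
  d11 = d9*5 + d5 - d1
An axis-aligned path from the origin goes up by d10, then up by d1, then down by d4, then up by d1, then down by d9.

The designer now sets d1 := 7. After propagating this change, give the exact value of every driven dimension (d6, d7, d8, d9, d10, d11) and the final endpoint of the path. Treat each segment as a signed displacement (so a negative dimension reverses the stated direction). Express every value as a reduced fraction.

Apply edit: d1 := 7
  d6 = d1/2 = 7/2
  d7 = d3/2 = 3/8
  d8 = d6*3 = 21/2
  d9 = d5*5 + d8 - 9 = 43/2
  d10 = d6/5 = 7/10
  d11 = d9*5 + d5 - d1 = 209/2
Walk from origin (0, 0):
  seg 1: up by d10 = 7/10 → (0, 7/10)
  seg 2: up by d1 = 7 → (0, 77/10)
  seg 3: down by d4 = 15 → (0, -73/10)
  seg 4: up by d1 = 7 → (0, -3/10)
  seg 5: down by d9 = 43/2 → (0, -109/5)

d6 = 7/2
d7 = 3/8
d8 = 21/2
d9 = 43/2
d10 = 7/10
d11 = 209/2
endpoint = (0, -109/5)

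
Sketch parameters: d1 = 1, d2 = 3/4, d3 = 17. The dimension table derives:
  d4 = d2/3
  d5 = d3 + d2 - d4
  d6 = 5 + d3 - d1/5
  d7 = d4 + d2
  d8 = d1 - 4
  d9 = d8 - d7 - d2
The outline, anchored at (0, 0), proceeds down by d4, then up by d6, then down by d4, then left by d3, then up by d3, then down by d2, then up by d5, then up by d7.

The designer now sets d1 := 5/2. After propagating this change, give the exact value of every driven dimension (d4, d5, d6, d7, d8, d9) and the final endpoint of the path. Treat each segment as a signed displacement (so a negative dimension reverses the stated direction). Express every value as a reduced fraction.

Apply edit: d1 := 5/2
  d4 = d2/3 = 1/4
  d5 = d3 + d2 - d4 = 35/2
  d6 = 5 + d3 - d1/5 = 43/2
  d7 = d4 + d2 = 1
  d8 = d1 - 4 = -3/2
  d9 = d8 - d7 - d2 = -13/4
Walk from origin (0, 0):
  seg 1: down by d4 = 1/4 → (0, -1/4)
  seg 2: up by d6 = 43/2 → (0, 85/4)
  seg 3: down by d4 = 1/4 → (0, 21)
  seg 4: left by d3 = 17 → (-17, 21)
  seg 5: up by d3 = 17 → (-17, 38)
  seg 6: down by d2 = 3/4 → (-17, 149/4)
  seg 7: up by d5 = 35/2 → (-17, 219/4)
  seg 8: up by d7 = 1 → (-17, 223/4)

d4 = 1/4
d5 = 35/2
d6 = 43/2
d7 = 1
d8 = -3/2
d9 = -13/4
endpoint = (-17, 223/4)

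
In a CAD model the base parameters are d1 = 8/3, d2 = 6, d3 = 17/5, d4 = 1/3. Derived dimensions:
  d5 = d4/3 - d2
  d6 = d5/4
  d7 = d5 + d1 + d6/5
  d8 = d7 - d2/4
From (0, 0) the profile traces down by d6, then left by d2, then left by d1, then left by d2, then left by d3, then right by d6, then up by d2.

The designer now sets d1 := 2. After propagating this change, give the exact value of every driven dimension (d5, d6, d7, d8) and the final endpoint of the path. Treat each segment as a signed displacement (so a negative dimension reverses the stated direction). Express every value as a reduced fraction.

d5 = -53/9
d6 = -53/36
d7 = -251/60
d8 = -341/60
endpoint = (-3397/180, 269/36)

Apply edit: d1 := 2
  d5 = d4/3 - d2 = -53/9
  d6 = d5/4 = -53/36
  d7 = d5 + d1 + d6/5 = -251/60
  d8 = d7 - d2/4 = -341/60
Walk from origin (0, 0):
  seg 1: down by d6 = -53/36 → (0, 53/36)
  seg 2: left by d2 = 6 → (-6, 53/36)
  seg 3: left by d1 = 2 → (-8, 53/36)
  seg 4: left by d2 = 6 → (-14, 53/36)
  seg 5: left by d3 = 17/5 → (-87/5, 53/36)
  seg 6: right by d6 = -53/36 → (-3397/180, 53/36)
  seg 7: up by d2 = 6 → (-3397/180, 269/36)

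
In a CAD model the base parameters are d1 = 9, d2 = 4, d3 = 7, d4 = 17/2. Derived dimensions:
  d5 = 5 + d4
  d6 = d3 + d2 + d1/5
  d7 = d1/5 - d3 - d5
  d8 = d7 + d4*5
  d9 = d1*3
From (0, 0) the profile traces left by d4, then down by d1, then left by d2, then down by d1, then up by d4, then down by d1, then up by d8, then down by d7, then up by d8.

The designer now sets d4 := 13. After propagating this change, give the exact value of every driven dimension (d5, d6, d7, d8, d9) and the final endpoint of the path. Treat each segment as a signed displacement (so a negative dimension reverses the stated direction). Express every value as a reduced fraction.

d5 = 18
d6 = 64/5
d7 = -116/5
d8 = 209/5
d9 = 27
endpoint = (-17, 464/5)

Apply edit: d4 := 13
  d5 = 5 + d4 = 18
  d6 = d3 + d2 + d1/5 = 64/5
  d7 = d1/5 - d3 - d5 = -116/5
  d8 = d7 + d4*5 = 209/5
  d9 = d1*3 = 27
Walk from origin (0, 0):
  seg 1: left by d4 = 13 → (-13, 0)
  seg 2: down by d1 = 9 → (-13, -9)
  seg 3: left by d2 = 4 → (-17, -9)
  seg 4: down by d1 = 9 → (-17, -18)
  seg 5: up by d4 = 13 → (-17, -5)
  seg 6: down by d1 = 9 → (-17, -14)
  seg 7: up by d8 = 209/5 → (-17, 139/5)
  seg 8: down by d7 = -116/5 → (-17, 51)
  seg 9: up by d8 = 209/5 → (-17, 464/5)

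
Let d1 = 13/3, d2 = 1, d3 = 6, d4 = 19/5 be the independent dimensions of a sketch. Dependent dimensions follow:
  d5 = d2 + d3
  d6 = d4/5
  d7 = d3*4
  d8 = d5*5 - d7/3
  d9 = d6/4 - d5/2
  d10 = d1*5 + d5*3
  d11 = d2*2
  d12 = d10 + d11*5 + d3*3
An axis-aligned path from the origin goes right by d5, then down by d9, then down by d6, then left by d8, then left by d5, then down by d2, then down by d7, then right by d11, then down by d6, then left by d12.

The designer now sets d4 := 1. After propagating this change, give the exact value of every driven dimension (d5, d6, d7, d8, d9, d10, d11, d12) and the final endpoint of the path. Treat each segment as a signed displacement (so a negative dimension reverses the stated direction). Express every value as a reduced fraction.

Apply edit: d4 := 1
  d5 = d2 + d3 = 7
  d6 = d4/5 = 1/5
  d7 = d3*4 = 24
  d8 = d5*5 - d7/3 = 27
  d9 = d6/4 - d5/2 = -69/20
  d10 = d1*5 + d5*3 = 128/3
  d11 = d2*2 = 2
  d12 = d10 + d11*5 + d3*3 = 212/3
Walk from origin (0, 0):
  seg 1: right by d5 = 7 → (7, 0)
  seg 2: down by d9 = -69/20 → (7, 69/20)
  seg 3: down by d6 = 1/5 → (7, 13/4)
  seg 4: left by d8 = 27 → (-20, 13/4)
  seg 5: left by d5 = 7 → (-27, 13/4)
  seg 6: down by d2 = 1 → (-27, 9/4)
  seg 7: down by d7 = 24 → (-27, -87/4)
  seg 8: right by d11 = 2 → (-25, -87/4)
  seg 9: down by d6 = 1/5 → (-25, -439/20)
  seg 10: left by d12 = 212/3 → (-287/3, -439/20)

d5 = 7
d6 = 1/5
d7 = 24
d8 = 27
d9 = -69/20
d10 = 128/3
d11 = 2
d12 = 212/3
endpoint = (-287/3, -439/20)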